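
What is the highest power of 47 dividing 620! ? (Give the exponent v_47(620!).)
v_47(620!) = 13

Legendre's formula: v_p(n!) = Σ_{k ≥ 1} ⌊n / p^k⌋. For p = 47, n = 620, the terms are:
  ⌊620/47^1⌋ = ⌊620/47⌋ = 13
(the next term ⌊620/47^2⌋ = 0, terminating the sum). Summing: v_47(620!) = 13 = 13.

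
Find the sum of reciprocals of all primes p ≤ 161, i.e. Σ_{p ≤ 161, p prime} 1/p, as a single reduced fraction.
Σ 1/p = 67195167335560670940823020383181530154843058347995389615845419/35375166993717494840635767087951744212057570647889977422429870

π(161) = 37, so the primes ≤ 161 are [2, 3, 5, 7, 11, 13, 17, 19, 23, 29, 31, 37, 41, 43, 47, 53, 59, 61, 67, 71, 73, 79, 83, 89, 97, 101, 103, 107, 109, 113, 127, 131, 137, 139, 149, 151, 157]. Summing 1/p over these primes: 67195167335560670940823020383181530154843058347995389615845419/35375166993717494840635767087951744212057570647889977422429870 ≈ 1.8995. Mertens estimate ln ln(161) + 0.2615 ≈ 1.8871.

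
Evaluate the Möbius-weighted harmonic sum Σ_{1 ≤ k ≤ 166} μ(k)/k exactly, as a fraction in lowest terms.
Σ μ(k)/k = 37147735201867736136071528218126880862180532757536149798011737/2883076109987975829511815017668067153282692007803033159928034405

Values of μ(k) for 1 ≤ k ≤ 166: μ(1) = 1, μ(2) = -1, μ(3) = -1, μ(5) = -1, μ(6) = 1, μ(7) = -1, μ(10) = 1, μ(11) = -1, μ(13) = -1, μ(14) = 1, μ(15) = 1, μ(17) = -1, μ(19) = -1, μ(21) = 1, μ(22) = 1, μ(23) = -1, μ(26) = 1, μ(29) = -1, μ(30) = -1, μ(31) = -1, μ(33) = 1, μ(34) = 1, μ(35) = 1, μ(37) = -1, μ(38) = 1, μ(39) = 1, μ(41) = -1, μ(42) = -1, μ(43) = -1, μ(46) = 1, μ(47) = -1, μ(51) = 1, μ(53) = -1, μ(55) = 1, μ(57) = 1, μ(58) = 1, μ(59) = -1, μ(61) = -1, μ(62) = 1, μ(65) = 1, μ(66) = -1, μ(67) = -1, μ(69) = 1, μ(70) = -1, μ(71) = -1, μ(73) = -1, μ(74) = 1, μ(77) = 1, μ(78) = -1, μ(79) = -1, μ(82) = 1, μ(83) = -1, μ(85) = 1, μ(86) = 1, μ(87) = 1, μ(89) = -1, μ(91) = 1, μ(93) = 1, μ(94) = 1, μ(95) = 1, μ(97) = -1, μ(101) = -1, μ(102) = -1, μ(103) = -1, μ(105) = -1, μ(106) = 1, μ(107) = -1, μ(109) = -1, μ(110) = -1, μ(111) = 1, μ(113) = -1, μ(114) = -1, μ(115) = 1, μ(118) = 1, μ(119) = 1, μ(122) = 1, μ(123) = 1, μ(127) = -1, μ(129) = 1, μ(130) = -1, μ(131) = -1, μ(133) = 1, μ(134) = 1, μ(137) = -1, μ(138) = -1, μ(139) = -1, μ(141) = 1, μ(142) = 1, μ(143) = 1, μ(145) = 1, μ(146) = 1, μ(149) = -1, μ(151) = -1, μ(154) = -1, μ(155) = 1, μ(157) = -1, μ(158) = 1, μ(159) = 1, μ(161) = 1, μ(163) = -1, μ(165) = -1, μ(166) = 1, with μ = 0 on non-squarefree integers. Summing μ(k)/k for k where μ(k) ≠ 0 gives 37147735201867736136071528218126880862180532757536149798011737/2883076109987975829511815017668067153282692007803033159928034405 ≈ 0.0129. (PNT ⟺ this sum → 0 as n → ∞.)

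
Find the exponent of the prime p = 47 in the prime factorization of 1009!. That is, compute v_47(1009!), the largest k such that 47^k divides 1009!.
v_47(1009!) = 21

Legendre's formula: v_p(n!) = Σ_{k ≥ 1} ⌊n / p^k⌋. For p = 47, n = 1009, the terms are:
  ⌊1009/47^1⌋ = ⌊1009/47⌋ = 21
(the next term ⌊1009/47^2⌋ = 0, terminating the sum). Summing: v_47(1009!) = 21 = 21.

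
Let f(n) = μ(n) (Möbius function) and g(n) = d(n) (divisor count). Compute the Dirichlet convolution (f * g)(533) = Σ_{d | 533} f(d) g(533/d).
(μ * d)(533) = 1

Divisors of 533: [1, 13, 41, 533]. For each d | 533:
  d = 1: μ(1) · d(533/1) = 1 · 4 = 4
  d = 13: μ(13) · d(533/13) = -1 · 2 = -2
  d = 41: μ(41) · d(533/41) = -1 · 2 = -2
  d = 533: μ(533) · d(533/533) = 1 · 1 = 1
Summing: (μ * d)(533) = 4 + -2 + -2 + 1 = 1.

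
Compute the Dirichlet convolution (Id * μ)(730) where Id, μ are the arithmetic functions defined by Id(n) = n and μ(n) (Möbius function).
(Id * μ)(730) = 288

Divisors of 730: [1, 2, 5, 10, 73, 146, 365, 730]. For each d | 730:
  d = 1: Id(1) · μ(730/1) = 1 · -1 = -1
  d = 2: Id(2) · μ(730/2) = 2 · 1 = 2
  d = 5: Id(5) · μ(730/5) = 5 · 1 = 5
  d = 10: Id(10) · μ(730/10) = 10 · -1 = -10
  d = 73: Id(73) · μ(730/73) = 73 · 1 = 73
  d = 146: Id(146) · μ(730/146) = 146 · -1 = -146
  d = 365: Id(365) · μ(730/365) = 365 · -1 = -365
  d = 730: Id(730) · μ(730/730) = 730 · 1 = 730
Summing: (Id * μ)(730) = -1 + 2 + 5 + -10 + 73 + -146 + -365 + 730 = 288.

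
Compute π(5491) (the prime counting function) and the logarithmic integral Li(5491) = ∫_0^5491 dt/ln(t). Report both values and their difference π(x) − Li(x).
π(5491) = 725;  Li(5491) ≈ 741.61;  π(x) − Li(x) ≈ -16.61.

Direct count of primes ≤ 5491 gives π(5491) = 725. Numerical evaluation of the logarithmic integral gives Li(5491) ≈ 741.61. The difference π(x) − Li(x) ≈ -16.61 is typically negative for small/moderate x (Li(x) overestimates), though Littlewood's theorem shows this sign changes infinitely often.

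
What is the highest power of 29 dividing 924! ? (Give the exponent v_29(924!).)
v_29(924!) = 32

Legendre's formula: v_p(n!) = Σ_{k ≥ 1} ⌊n / p^k⌋. For p = 29, n = 924, the terms are:
  ⌊924/29^1⌋ = ⌊924/29⌋ = 31
  ⌊924/29^2⌋ = ⌊924/841⌋ = 1
(the next term ⌊924/29^3⌋ = 0, terminating the sum). Summing: v_29(924!) = 31 + 1 = 32.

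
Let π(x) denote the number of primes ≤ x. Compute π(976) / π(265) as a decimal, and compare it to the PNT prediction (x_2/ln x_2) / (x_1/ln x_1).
π(976)/π(265) = 164/56 ≈ 2.9286;  PNT prediction ≈ 2.9855.

π(265) = 56 and π(976) = 164, so π(976)/π(265) ≈ 2.9286. The PNT-predicted ratio is (976/ln(976)) / (265/ln(265)) ≈ 2.9855. The two agree to within a few percent, as expected.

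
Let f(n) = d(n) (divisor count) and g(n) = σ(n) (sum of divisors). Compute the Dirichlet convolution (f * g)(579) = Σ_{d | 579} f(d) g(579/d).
(d * σ)(579) = 1176

Divisors of 579: [1, 3, 193, 579]. For each d | 579:
  d = 1: d(1) · σ(579/1) = 1 · 776 = 776
  d = 3: d(3) · σ(579/3) = 2 · 194 = 388
  d = 193: d(193) · σ(579/193) = 2 · 4 = 8
  d = 579: d(579) · σ(579/579) = 4 · 1 = 4
Summing: (d * σ)(579) = 776 + 388 + 8 + 4 = 1176.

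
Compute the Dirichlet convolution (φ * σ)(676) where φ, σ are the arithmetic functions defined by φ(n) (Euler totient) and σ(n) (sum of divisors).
(φ * σ)(676) = 6084

Divisors of 676: [1, 2, 4, 13, 26, 52, 169, 338, 676]. For each d | 676:
  d = 1: φ(1) · σ(676/1) = 1 · 1281 = 1281
  d = 2: φ(2) · σ(676/2) = 1 · 549 = 549
  d = 4: φ(4) · σ(676/4) = 2 · 183 = 366
  d = 13: φ(13) · σ(676/13) = 12 · 98 = 1176
  d = 26: φ(26) · σ(676/26) = 12 · 42 = 504
  d = 52: φ(52) · σ(676/52) = 24 · 14 = 336
  d = 169: φ(169) · σ(676/169) = 156 · 7 = 1092
  d = 338: φ(338) · σ(676/338) = 156 · 3 = 468
  d = 676: φ(676) · σ(676/676) = 312 · 1 = 312
Summing: (φ * σ)(676) = 1281 + 549 + 366 + 1176 + 504 + 336 + 1092 + 468 + 312 = 6084.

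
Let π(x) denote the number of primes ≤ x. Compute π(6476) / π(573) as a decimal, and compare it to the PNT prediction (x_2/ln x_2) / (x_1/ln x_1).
π(6476)/π(573) = 840/105 ≈ 8.0000;  PNT prediction ≈ 8.1789.

π(573) = 105 and π(6476) = 840, so π(6476)/π(573) ≈ 8.0000. The PNT-predicted ratio is (6476/ln(6476)) / (573/ln(573)) ≈ 8.1789. The two agree to within a few percent, as expected.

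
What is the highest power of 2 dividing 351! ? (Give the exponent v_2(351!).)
v_2(351!) = 344

Legendre's formula: v_p(n!) = Σ_{k ≥ 1} ⌊n / p^k⌋. For p = 2, n = 351, the terms are:
  ⌊351/2^1⌋ = ⌊351/2⌋ = 175
  ⌊351/2^2⌋ = ⌊351/4⌋ = 87
  ⌊351/2^3⌋ = ⌊351/8⌋ = 43
  ⌊351/2^4⌋ = ⌊351/16⌋ = 21
  ⌊351/2^5⌋ = ⌊351/32⌋ = 10
  ⌊351/2^6⌋ = ⌊351/64⌋ = 5
  ⌊351/2^7⌋ = ⌊351/128⌋ = 2
  ⌊351/2^8⌋ = ⌊351/256⌋ = 1
(the next term ⌊351/2^9⌋ = 0, terminating the sum). Summing: v_2(351!) = 175 + 87 + 43 + 21 + 10 + 5 + 2 + 1 = 344.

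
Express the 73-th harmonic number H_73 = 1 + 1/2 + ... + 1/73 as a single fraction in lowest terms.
H_73 = 667084944417653637854891458725877/136851726813476721146087646859200

Direct summation: H_73 = 1 + 1/2 + ... + 1/73. The least common denominator is lcm(1, ..., 73) = 410555180440430163438262940577600; over this denominator the numerator is 410555180440430163438262940577600 + 205277590220215081719131470288800 + 136851726813476721146087646859200 + 102638795110107540859565735144400 + 82111036088086032687652588115520 + 68425863406738360573043823429600 + 58650740062918594776894705796800 + 51319397555053770429782867572200 + 45617242271158907048695882286400 + 41055518044043016343826294057760 + 37323198221857287585296630961600 + 34212931703369180286521911714800 + 31581167726186935649097149275200 + 29325370031459297388447352898400 + 27370345362695344229217529371840 + 25659698777526885214891433786100 + 24150304731790009614015467092800 + 22808621135579453524347941143200 + 21608167391601587549382260030400 + 20527759022021508171913147028880 + 19550246687639531592298235265600 + 18661599110928643792648315480800 + 17850225236540441888620127851200 + 17106465851684590143260955857400 + 16422207217617206537530517623104 + 15790583863093467824548574637600 + 15205747423719635682898627428800 + 14662685015729648694223676449200 + 14157075187601040118560791054400 + 13685172681347672114608764685920 + 13243715498078392368976223889600 + 12829849388763442607445716893050 + 12441066073952429195098876987200 + 12075152365895004807007733546400 + 11730148012583718955378941159360 + 11404310567789726762173970571600 + 11096085957849463876709809204800 + 10804083695800793774691130015200 + 10527055908728978549699049758400 + 10263879511010754085956573514440 + 10013540986351955205811291233600 + 9775123343819765796149117632800 + 9547794893963492172982859083200 + 9330799555464321896324157740400 + 9123448454231781409739176457280 + 8925112618270220944310063925600 + 8735216605115535392303466820800 + 8553232925842295071630477928700 + 8378677151845513539556386542400 + 8211103608808603268765258811552 + 8050101577263336538005155697600 + 7895291931546733912274287318800 + 7746324159253399310155904539200 + 7602873711859817841449313714400 + 7464639644371457517059326192320 + 7331342507864824347111838224600 + 7202722463867195849794086676800 + 7078537593800520059280395527200 + 6958562380346273956580727806400 + 6842586340673836057304382342960 + 6730412794105412515381359681600 + 6621857749039196184488111944800 + 6516748895879843864099411755200 + 6414924694381721303722858446525 + 6316233545237387129819429855040 + 6220533036976214597549438493600 + 6127689260304927812511387172800 + 6037576182947502403503866773200 + 5950075078846813962873375950400 + 5865074006291859477689470579680 + 5782467330146903710398069585600 + 5702155283894863381086985285800 + 5624043567677125526551547131200 = 2001254833252960913564674376177631, so H_73 = 2001254833252960913564674376177631/410555180440430163438262940577600; reducing by gcd(2001254833252960913564674376177631, 410555180440430163438262940577600) = 3 gives 667084944417653637854891458725877/136851726813476721146087646859200 ≈ 4.87451. (The PNT-adjacent estimate ln(73) + γ ≈ 4.86768 matches within O(1/n).)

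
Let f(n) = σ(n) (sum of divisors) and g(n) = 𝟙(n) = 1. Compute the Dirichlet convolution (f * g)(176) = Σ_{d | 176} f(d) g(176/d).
(σ * 𝟙)(176) = 741

Divisors of 176: [1, 2, 4, 8, 11, 16, 22, 44, 88, 176]. For each d | 176:
  d = 1: σ(1) · 𝟙(176/1) = 1 · 1 = 1
  d = 2: σ(2) · 𝟙(176/2) = 3 · 1 = 3
  d = 4: σ(4) · 𝟙(176/4) = 7 · 1 = 7
  d = 8: σ(8) · 𝟙(176/8) = 15 · 1 = 15
  d = 11: σ(11) · 𝟙(176/11) = 12 · 1 = 12
  d = 16: σ(16) · 𝟙(176/16) = 31 · 1 = 31
  d = 22: σ(22) · 𝟙(176/22) = 36 · 1 = 36
  d = 44: σ(44) · 𝟙(176/44) = 84 · 1 = 84
  d = 88: σ(88) · 𝟙(176/88) = 180 · 1 = 180
  d = 176: σ(176) · 𝟙(176/176) = 372 · 1 = 372
Summing: (σ * 𝟙)(176) = 1 + 3 + 7 + 15 + 12 + 31 + 36 + 84 + 180 + 372 = 741.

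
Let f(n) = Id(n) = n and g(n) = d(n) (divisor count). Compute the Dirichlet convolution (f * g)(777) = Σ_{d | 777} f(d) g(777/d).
(Id * d)(777) = 1755

Divisors of 777: [1, 3, 7, 21, 37, 111, 259, 777]. For each d | 777:
  d = 1: Id(1) · d(777/1) = 1 · 8 = 8
  d = 3: Id(3) · d(777/3) = 3 · 4 = 12
  d = 7: Id(7) · d(777/7) = 7 · 4 = 28
  d = 21: Id(21) · d(777/21) = 21 · 2 = 42
  d = 37: Id(37) · d(777/37) = 37 · 4 = 148
  d = 111: Id(111) · d(777/111) = 111 · 2 = 222
  d = 259: Id(259) · d(777/259) = 259 · 2 = 518
  d = 777: Id(777) · d(777/777) = 777 · 1 = 777
Summing: (Id * d)(777) = 8 + 12 + 28 + 42 + 148 + 222 + 518 + 777 = 1755.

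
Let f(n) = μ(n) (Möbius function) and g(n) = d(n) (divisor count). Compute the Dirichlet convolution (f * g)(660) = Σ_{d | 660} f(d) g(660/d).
(μ * d)(660) = 1

Divisors of 660: [1, 2, 3, 4, 5, 6, 10, 11, 12, 15, 20, 22, 30, 33, 44, 55, 60, 66, 110, 132, 165, 220, 330, 660]. For each d | 660:
  d = 1: μ(1) · d(660/1) = 1 · 24 = 24
  d = 2: μ(2) · d(660/2) = -1 · 16 = -16
  d = 3: μ(3) · d(660/3) = -1 · 12 = -12
  d = 4: μ(4) · d(660/4) = 0 · 8 = 0
  d = 5: μ(5) · d(660/5) = -1 · 12 = -12
  d = 6: μ(6) · d(660/6) = 1 · 8 = 8
  d = 10: μ(10) · d(660/10) = 1 · 8 = 8
  d = 11: μ(11) · d(660/11) = -1 · 12 = -12
  d = 12: μ(12) · d(660/12) = 0 · 4 = 0
  d = 15: μ(15) · d(660/15) = 1 · 6 = 6
  d = 20: μ(20) · d(660/20) = 0 · 4 = 0
  d = 22: μ(22) · d(660/22) = 1 · 8 = 8
  d = 30: μ(30) · d(660/30) = -1 · 4 = -4
  d = 33: μ(33) · d(660/33) = 1 · 6 = 6
  d = 44: μ(44) · d(660/44) = 0 · 4 = 0
  d = 55: μ(55) · d(660/55) = 1 · 6 = 6
  d = 60: μ(60) · d(660/60) = 0 · 2 = 0
  d = 66: μ(66) · d(660/66) = -1 · 4 = -4
  d = 110: μ(110) · d(660/110) = -1 · 4 = -4
  d = 132: μ(132) · d(660/132) = 0 · 2 = 0
  d = 165: μ(165) · d(660/165) = -1 · 3 = -3
  d = 220: μ(220) · d(660/220) = 0 · 2 = 0
  d = 330: μ(330) · d(660/330) = 1 · 2 = 2
  d = 660: μ(660) · d(660/660) = 0 · 1 = 0
Summing: (μ * d)(660) = 24 + -16 + -12 + 0 + -12 + 8 + 8 + -12 + 0 + 6 + 0 + 8 + -4 + 6 + 0 + 6 + 0 + -4 + -4 + 0 + -3 + 0 + 2 + 0 = 1.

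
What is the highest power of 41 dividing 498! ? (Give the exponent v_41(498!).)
v_41(498!) = 12

Legendre's formula: v_p(n!) = Σ_{k ≥ 1} ⌊n / p^k⌋. For p = 41, n = 498, the terms are:
  ⌊498/41^1⌋ = ⌊498/41⌋ = 12
(the next term ⌊498/41^2⌋ = 0, terminating the sum). Summing: v_41(498!) = 12 = 12.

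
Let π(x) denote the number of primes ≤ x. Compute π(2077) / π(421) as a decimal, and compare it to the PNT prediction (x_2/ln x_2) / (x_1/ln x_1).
π(2077)/π(421) = 312/82 ≈ 3.8049;  PNT prediction ≈ 3.9027.

π(421) = 82 and π(2077) = 312, so π(2077)/π(421) ≈ 3.8049. The PNT-predicted ratio is (2077/ln(2077)) / (421/ln(421)) ≈ 3.9027. The two agree to within a few percent, as expected.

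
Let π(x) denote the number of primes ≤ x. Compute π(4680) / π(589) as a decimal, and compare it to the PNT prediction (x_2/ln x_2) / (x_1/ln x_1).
π(4680)/π(589) = 633/107 ≈ 5.9159;  PNT prediction ≈ 5.9970.

π(589) = 107 and π(4680) = 633, so π(4680)/π(589) ≈ 5.9159. The PNT-predicted ratio is (4680/ln(4680)) / (589/ln(589)) ≈ 5.9970. The two agree to within a few percent, as expected.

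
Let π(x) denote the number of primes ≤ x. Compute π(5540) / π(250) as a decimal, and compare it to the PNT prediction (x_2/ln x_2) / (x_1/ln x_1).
π(5540)/π(250) = 732/53 ≈ 13.8113;  PNT prediction ≈ 14.1948.

π(250) = 53 and π(5540) = 732, so π(5540)/π(250) ≈ 13.8113. The PNT-predicted ratio is (5540/ln(5540)) / (250/ln(250)) ≈ 14.1948. The two agree to within a few percent, as expected.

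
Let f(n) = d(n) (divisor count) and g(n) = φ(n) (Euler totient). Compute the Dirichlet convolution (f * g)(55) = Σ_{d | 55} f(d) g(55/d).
(d * φ)(55) = 72

Divisors of 55: [1, 5, 11, 55]. For each d | 55:
  d = 1: d(1) · φ(55/1) = 1 · 40 = 40
  d = 5: d(5) · φ(55/5) = 2 · 10 = 20
  d = 11: d(11) · φ(55/11) = 2 · 4 = 8
  d = 55: d(55) · φ(55/55) = 4 · 1 = 4
Summing: (d * φ)(55) = 40 + 20 + 8 + 4 = 72.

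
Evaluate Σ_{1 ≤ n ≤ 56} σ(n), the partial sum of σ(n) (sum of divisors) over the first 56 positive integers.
Σ_{n ≤ 56} σ(n) = 2616

Compute σ(n) for each 1 ≤ n ≤ 56: σ(1) = 1, σ(2) = 3, σ(3) = 4, σ(4) = 7, σ(5) = 6, σ(6) = 12, σ(7) = 8, σ(8) = 15, σ(9) = 13, σ(10) = 18, σ(11) = 12, σ(12) = 28, σ(13) = 14, σ(14) = 24, σ(15) = 24, σ(16) = 31, σ(17) = 18, σ(18) = 39, σ(19) = 20, σ(20) = 42, σ(21) = 32, σ(22) = 36, σ(23) = 24, σ(24) = 60, σ(25) = 31, σ(26) = 42, σ(27) = 40, σ(28) = 56, σ(29) = 30, σ(30) = 72, σ(31) = 32, σ(32) = 63, σ(33) = 48, σ(34) = 54, σ(35) = 48, σ(36) = 91, σ(37) = 38, σ(38) = 60, σ(39) = 56, σ(40) = 90, σ(41) = 42, σ(42) = 96, σ(43) = 44, σ(44) = 84, σ(45) = 78, σ(46) = 72, σ(47) = 48, σ(48) = 124, σ(49) = 57, σ(50) = 93, σ(51) = 72, σ(52) = 98, σ(53) = 54, σ(54) = 120, σ(55) = 72, σ(56) = 120. Summing all 56 values: 2616. (Average order: Σ_{n ≤ x} σ(n) ~ (π²/12) x². For x = 56, (π²/12)·56² ≈ 2579.26.)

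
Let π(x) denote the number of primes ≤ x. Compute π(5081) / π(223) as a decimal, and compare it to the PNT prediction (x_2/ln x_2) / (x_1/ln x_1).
π(5081)/π(223) = 679/48 ≈ 14.1458;  PNT prediction ≈ 14.4377.

π(223) = 48 and π(5081) = 679, so π(5081)/π(223) ≈ 14.1458. The PNT-predicted ratio is (5081/ln(5081)) / (223/ln(223)) ≈ 14.4377. The two agree to within a few percent, as expected.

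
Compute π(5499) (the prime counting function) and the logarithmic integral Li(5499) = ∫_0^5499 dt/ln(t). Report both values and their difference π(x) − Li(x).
π(5499) = 725;  Li(5499) ≈ 742.54;  π(x) − Li(x) ≈ -17.54.

Direct count of primes ≤ 5499 gives π(5499) = 725. Numerical evaluation of the logarithmic integral gives Li(5499) ≈ 742.54. The difference π(x) − Li(x) ≈ -17.54 is typically negative for small/moderate x (Li(x) overestimates), though Littlewood's theorem shows this sign changes infinitely often.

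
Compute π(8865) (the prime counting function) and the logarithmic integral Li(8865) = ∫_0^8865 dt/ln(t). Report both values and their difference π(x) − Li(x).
π(8865) = 1105;  Li(8865) ≈ 1122.11;  π(x) − Li(x) ≈ -17.11.

Direct count of primes ≤ 8865 gives π(8865) = 1105. Numerical evaluation of the logarithmic integral gives Li(8865) ≈ 1122.11. The difference π(x) − Li(x) ≈ -17.11 is typically negative for small/moderate x (Li(x) overestimates), though Littlewood's theorem shows this sign changes infinitely often.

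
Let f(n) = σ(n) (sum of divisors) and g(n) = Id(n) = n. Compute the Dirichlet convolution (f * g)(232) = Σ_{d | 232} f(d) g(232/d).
(σ * Id)(232) = 2891

Divisors of 232: [1, 2, 4, 8, 29, 58, 116, 232]. For each d | 232:
  d = 1: σ(1) · Id(232/1) = 1 · 232 = 232
  d = 2: σ(2) · Id(232/2) = 3 · 116 = 348
  d = 4: σ(4) · Id(232/4) = 7 · 58 = 406
  d = 8: σ(8) · Id(232/8) = 15 · 29 = 435
  d = 29: σ(29) · Id(232/29) = 30 · 8 = 240
  d = 58: σ(58) · Id(232/58) = 90 · 4 = 360
  d = 116: σ(116) · Id(232/116) = 210 · 2 = 420
  d = 232: σ(232) · Id(232/232) = 450 · 1 = 450
Summing: (σ * Id)(232) = 232 + 348 + 406 + 435 + 240 + 360 + 420 + 450 = 2891.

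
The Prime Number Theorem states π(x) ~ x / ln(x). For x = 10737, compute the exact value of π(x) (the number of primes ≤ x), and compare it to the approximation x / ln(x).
π(10737) = 1309;  x/ln(x) ≈ 1156.82;  relative error ≈ 11.63%.

Directly count primes up to 10737: π(10737) = 1309. The PNT approximation gives 10737/ln(10737) ≈ 10737/9.28145 ≈ 1156.82. Relative error (π(x) − x/ln(x)) / π(x) ≈ 11.63%; the approximation is known to undercount slightly (Li(x) is a better estimate).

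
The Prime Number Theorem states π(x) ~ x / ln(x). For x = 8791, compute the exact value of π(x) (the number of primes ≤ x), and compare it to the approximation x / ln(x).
π(8791) = 1095;  x/ln(x) ≈ 968.01;  relative error ≈ 11.60%.

Directly count primes up to 8791: π(8791) = 1095. The PNT approximation gives 8791/ln(8791) ≈ 8791/9.08148 ≈ 968.01. Relative error (π(x) − x/ln(x)) / π(x) ≈ 11.60%; the approximation is known to undercount slightly (Li(x) is a better estimate).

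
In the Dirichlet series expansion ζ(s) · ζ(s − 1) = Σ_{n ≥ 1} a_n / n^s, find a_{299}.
σ(299) = 336

In the product (Σ m^0/m^s)(Σ k / k^s) = Σ (Σ_{d | n} d) / n^s, the coefficient of 1/n^s is σ(n) = Σ_{d | n} d. For n = 299, divisors are [1, 13, 23, 299]; summing: σ(299) = 336.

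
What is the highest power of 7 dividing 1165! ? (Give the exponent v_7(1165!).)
v_7(1165!) = 192

Legendre's formula: v_p(n!) = Σ_{k ≥ 1} ⌊n / p^k⌋. For p = 7, n = 1165, the terms are:
  ⌊1165/7^1⌋ = ⌊1165/7⌋ = 166
  ⌊1165/7^2⌋ = ⌊1165/49⌋ = 23
  ⌊1165/7^3⌋ = ⌊1165/343⌋ = 3
(the next term ⌊1165/7^4⌋ = 0, terminating the sum). Summing: v_7(1165!) = 166 + 23 + 3 = 192.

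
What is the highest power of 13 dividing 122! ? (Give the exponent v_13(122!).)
v_13(122!) = 9

Legendre's formula: v_p(n!) = Σ_{k ≥ 1} ⌊n / p^k⌋. For p = 13, n = 122, the terms are:
  ⌊122/13^1⌋ = ⌊122/13⌋ = 9
(the next term ⌊122/13^2⌋ = 0, terminating the sum). Summing: v_13(122!) = 9 = 9.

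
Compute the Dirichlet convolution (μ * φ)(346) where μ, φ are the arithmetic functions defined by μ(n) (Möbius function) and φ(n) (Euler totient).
(μ * φ)(346) = 0

Divisors of 346: [1, 2, 173, 346]. For each d | 346:
  d = 1: μ(1) · φ(346/1) = 1 · 172 = 172
  d = 2: μ(2) · φ(346/2) = -1 · 172 = -172
  d = 173: μ(173) · φ(346/173) = -1 · 1 = -1
  d = 346: μ(346) · φ(346/346) = 1 · 1 = 1
Summing: (μ * φ)(346) = 172 + -172 + -1 + 1 = 0.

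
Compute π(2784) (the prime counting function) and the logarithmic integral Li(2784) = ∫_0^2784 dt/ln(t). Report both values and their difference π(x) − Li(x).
π(2784) = 404;  Li(2784) ≈ 415.66;  π(x) − Li(x) ≈ -11.66.

Direct count of primes ≤ 2784 gives π(2784) = 404. Numerical evaluation of the logarithmic integral gives Li(2784) ≈ 415.66. The difference π(x) − Li(x) ≈ -11.66 is typically negative for small/moderate x (Li(x) overestimates), though Littlewood's theorem shows this sign changes infinitely often.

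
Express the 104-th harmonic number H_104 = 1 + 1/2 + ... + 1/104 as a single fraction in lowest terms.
H_104 = 151628729214843927768244125436857365638449733/29012042540587955997705808574162155756055616

Direct summation: H_104 = 1 + 1/2 + ... + 1/104. The least common denominator is lcm(1, ..., 104) = 725301063514698899942645214354053893901390400; over this denominator the numerator is 725301063514698899942645214354053893901390400 + 362650531757349449971322607177026946950695200 + 241767021171566299980881738118017964633796800 + 181325265878674724985661303588513473475347600 + 145060212702939779988529042870810778780278080 + 120883510585783149990440869059008982316898400 + 103614437644956985706092173479150556271627200 + 90662632939337362492830651794256736737673800 + 80589007057188766660293912706005988211265600 + 72530106351469889994264521435405389390139040 + 65936460319518081812967746759459444900126400 + 60441755292891574995220434529504491158449200 + 55792389501130684610972708796465684146260800 + 51807218822478492853046086739575278135813600 + 48353404234313259996176347623603592926759360 + 45331316469668681246415325897128368368836900 + 42664768442041111761332071432591405523611200 + 40294503528594383330146956353002994105632800 + 38173740184984152628560274439687047047441600 + 36265053175734944997132260717702694695069520 + 34538145881652328568697391159716852090542400 + 32968230159759040906483873379729722450063200 + 31534828848465169562723704971915386691364800 + 30220877646445787497610217264752245579224600 + 29012042540587955997705808574162155756055616 + 27896194750565342305486354398232842073130400 + 26863002352396255553431304235335329403755200 + 25903609411239246426523043369787639067906800 + 25010381500506858618711903943243237720737600 + 24176702117156629998088173811801796463379680 + 23396808500474158062665974656582383674238400 + 22665658234834340623207662948564184184418450 + 21978820106506027270989248919819814966708800 + 21332384221020555880666035716295702761805600 + 20722887528991397141218434695830111254325440 + 20147251764297191665073478176501497052816400 + 19602731446343213511963384171731186321659200 + 19086870092492076314280137219843523523720800 + 18597463167043561536990902932155228048753600 + 18132526587867472498566130358851347347534760 + 17690269841821924388845005228147655948814400 + 17269072940826164284348695579858426045271200 + 16867466593365090696340586380326834741892800 + 16484115079879520453241936689864861225031600 + 16117801411437753332058782541201197642253120 + 15767414424232584781361852485957693345682400 + 15431937521589338296652025837320295614923200 + 15110438823222893748805108632376122789612300 + 14802062520708140815156024782735793753089600 + 14506021270293977998852904287081077878027808 + 14221589480680370587110690477530468507870400 + 13948097375282671152743177199116421036565200 + 13684925726692432074389532346302903658516800 + 13431501176198127776715652117667664701877600 + 13187292063903616362593549351891888980025280 + 12951804705619623213261521684893819533953400 + 12724580061661384209520091479895682349147200 + 12505190750253429309355951971621618860368800 + 12293238364655913558349918887356845659345600 + 12088351058578314999044086905900898231689840 + 11890181369093424589223692038591047441006400 + 11698404250237079031332987328291191837119200 + 11512715293884109522899130386572284030180800 + 11332829117417170311603831474282092092209225 + 11158477900226136922194541759293136829252160 + 10989410053253013635494624459909907483354400 + 10825389007682073133472316632150058117931200 + 10666192110510277940333017858147851380902800 + 10511609616155056520907901657305128897121600 + 10361443764495698570609217347915055627162720 + 10215507936826745069614721328930336533822400 + 10073625882148595832536739088250748526408200 + 9935631007050669862228016634987039642484800 + 9801365723171606755981692085865593160829600 + 9670680846862651999235269524720718585351872 + 9543435046246038157140068609921761761860400 + 9419494331359725973281106679922777842875200 + 9298731583521780768495451466077614024376800 + 9181026120439226581552471067772834100017600 + 9066263293933736249283065179425673673767380 + 8954334117465418517810434745111776467918400 + 8845134920910962194422502614073827974407200 + 8738567030297577107742713425952456553028800 + 8634536470413082142174347789929213022635600 + 8532953688408222352266414286518281104722240 + 8433733296682545348170293190163417370946400 + 8336793833502286206237301314414412573579200 + 8242057539939760226620968344932430612515800 + 8149450151850549437557811397236560605633600 + 8058900705718876666029391270600598821126560 + 7970341357304383515853244113780812020894400 + 7883707212116292390680926242978846672841200 + 7798936166824719354221991552194127891412800 + 7715968760794669148326012918660147807461600 + 7634748036996830525712054887937409409488320 + 7555219411611446874402554316188061394806150 + 7477330551697926803532424890247978287643200 + 7401031260354070407578012391367896876544800 + 7326273368835342423663082973273271655569600 + 7253010635146988999426452143540538939013904 + 7181198648660385147946982320337167266350400 + 7110794740340185293555345238765234253935200 + 7041757898200960193617914702466542659236800 + 6974048687641335576371588599558210518282600 = 3790718230371098194206103135921434140961243325, so H_104 = 3790718230371098194206103135921434140961243325/725301063514698899942645214354053893901390400; reducing by gcd(3790718230371098194206103135921434140961243325, 725301063514698899942645214354053893901390400) = 25 gives 151628729214843927768244125436857365638449733/29012042540587955997705808574162155756055616 ≈ 5.22641. (The PNT-adjacent estimate ln(104) + γ ≈ 5.22161 matches within O(1/n).)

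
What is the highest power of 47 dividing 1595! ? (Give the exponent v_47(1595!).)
v_47(1595!) = 33

Legendre's formula: v_p(n!) = Σ_{k ≥ 1} ⌊n / p^k⌋. For p = 47, n = 1595, the terms are:
  ⌊1595/47^1⌋ = ⌊1595/47⌋ = 33
(the next term ⌊1595/47^2⌋ = 0, terminating the sum). Summing: v_47(1595!) = 33 = 33.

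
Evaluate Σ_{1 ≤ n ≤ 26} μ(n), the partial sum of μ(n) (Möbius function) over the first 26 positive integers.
Σ_{n ≤ 26} μ(n) = -1

Compute μ(n) for each 1 ≤ n ≤ 26: μ(1) = 1, μ(2) = -1, μ(3) = -1, μ(4) = 0, μ(5) = -1, μ(6) = 1, μ(7) = -1, μ(8) = 0, μ(9) = 0, μ(10) = 1, μ(11) = -1, μ(12) = 0, μ(13) = -1, μ(14) = 1, μ(15) = 1, μ(16) = 0, μ(17) = -1, μ(18) = 0, μ(19) = -1, μ(20) = 0, μ(21) = 1, μ(22) = 1, μ(23) = -1, μ(24) = 0, μ(25) = 0, μ(26) = 1. Summing all 26 values: -1. (Mertens function M(x) = Σ_{n ≤ x} μ(n); on average M(x) should be small (PNT ⟺ M(x) = o(x)).)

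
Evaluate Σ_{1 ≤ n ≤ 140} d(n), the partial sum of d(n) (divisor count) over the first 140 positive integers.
Σ_{n ≤ 140} d(n) = 719

Compute d(n) for each 1 ≤ n ≤ 140: d(1) = 1, d(2) = 2, d(3) = 2, d(4) = 3, d(5) = 2, d(6) = 4, d(7) = 2, d(8) = 4, d(9) = 3, d(10) = 4, d(11) = 2, d(12) = 6, d(13) = 2, d(14) = 4, d(15) = 4, d(16) = 5, d(17) = 2, d(18) = 6, d(19) = 2, d(20) = 6, d(21) = 4, d(22) = 4, d(23) = 2, d(24) = 8, d(25) = 3, d(26) = 4, d(27) = 4, d(28) = 6, d(29) = 2, d(30) = 8, d(31) = 2, d(32) = 6, d(33) = 4, d(34) = 4, d(35) = 4, d(36) = 9, d(37) = 2, d(38) = 4, d(39) = 4, d(40) = 8, d(41) = 2, d(42) = 8, d(43) = 2, d(44) = 6, d(45) = 6, d(46) = 4, d(47) = 2, d(48) = 10, d(49) = 3, d(50) = 6, d(51) = 4, d(52) = 6, d(53) = 2, d(54) = 8, d(55) = 4, d(56) = 8, d(57) = 4, d(58) = 4, d(59) = 2, d(60) = 12, d(61) = 2, d(62) = 4, d(63) = 6, d(64) = 7, d(65) = 4, d(66) = 8, d(67) = 2, d(68) = 6, d(69) = 4, d(70) = 8, d(71) = 2, d(72) = 12, d(73) = 2, d(74) = 4, d(75) = 6, d(76) = 6, d(77) = 4, d(78) = 8, d(79) = 2, d(80) = 10, d(81) = 5, d(82) = 4, d(83) = 2, d(84) = 12, d(85) = 4, d(86) = 4, d(87) = 4, d(88) = 8, d(89) = 2, d(90) = 12, d(91) = 4, d(92) = 6, d(93) = 4, d(94) = 4, d(95) = 4, d(96) = 12, d(97) = 2, d(98) = 6, d(99) = 6, d(100) = 9, d(101) = 2, d(102) = 8, d(103) = 2, d(104) = 8, d(105) = 8, d(106) = 4, d(107) = 2, d(108) = 12, d(109) = 2, d(110) = 8, d(111) = 4, d(112) = 10, d(113) = 2, d(114) = 8, d(115) = 4, d(116) = 6, d(117) = 6, d(118) = 4, d(119) = 4, d(120) = 16, d(121) = 3, d(122) = 4, d(123) = 4, d(124) = 6, d(125) = 4, d(126) = 12, d(127) = 2, d(128) = 8, d(129) = 4, d(130) = 8, d(131) = 2, d(132) = 12, d(133) = 4, d(134) = 4, d(135) = 8, d(136) = 8, d(137) = 2, d(138) = 8, d(139) = 2, d(140) = 12. Summing all 140 values: 719. (Dirichlet's divisor formula: Σ_{n ≤ x} d(n) = x ln(x) + (2γ − 1) x + O(√x). For x = 140, the asymptotic estimate is ≈ 713.45.)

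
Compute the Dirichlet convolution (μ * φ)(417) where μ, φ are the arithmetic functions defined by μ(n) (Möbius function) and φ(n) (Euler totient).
(μ * φ)(417) = 137

Divisors of 417: [1, 3, 139, 417]. For each d | 417:
  d = 1: μ(1) · φ(417/1) = 1 · 276 = 276
  d = 3: μ(3) · φ(417/3) = -1 · 138 = -138
  d = 139: μ(139) · φ(417/139) = -1 · 2 = -2
  d = 417: μ(417) · φ(417/417) = 1 · 1 = 1
Summing: (μ * φ)(417) = 276 + -138 + -2 + 1 = 137.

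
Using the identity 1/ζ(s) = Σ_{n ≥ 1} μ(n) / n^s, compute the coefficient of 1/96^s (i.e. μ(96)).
μ(96) = 0

Factor n = 96 = 2^5 · 3. μ(n) = 0 if any exponent ≥ 2 (not squarefree); otherwise μ(n) = (−1)^{ω(n)} where ω(n) is the number of distinct prime factors. Applying: μ(96) = 0.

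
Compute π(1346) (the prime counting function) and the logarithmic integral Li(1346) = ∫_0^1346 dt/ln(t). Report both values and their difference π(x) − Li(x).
π(1346) = 217;  Li(1346) ≈ 226.60;  π(x) − Li(x) ≈ -9.60.

Direct count of primes ≤ 1346 gives π(1346) = 217. Numerical evaluation of the logarithmic integral gives Li(1346) ≈ 226.60. The difference π(x) − Li(x) ≈ -9.60 is typically negative for small/moderate x (Li(x) overestimates), though Littlewood's theorem shows this sign changes infinitely often.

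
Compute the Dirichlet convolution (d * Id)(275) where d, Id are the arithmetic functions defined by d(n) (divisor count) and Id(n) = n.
(d * Id)(275) = 494

Divisors of 275: [1, 5, 11, 25, 55, 275]. For each d | 275:
  d = 1: d(1) · Id(275/1) = 1 · 275 = 275
  d = 5: d(5) · Id(275/5) = 2 · 55 = 110
  d = 11: d(11) · Id(275/11) = 2 · 25 = 50
  d = 25: d(25) · Id(275/25) = 3 · 11 = 33
  d = 55: d(55) · Id(275/55) = 4 · 5 = 20
  d = 275: d(275) · Id(275/275) = 6 · 1 = 6
Summing: (d * Id)(275) = 275 + 110 + 50 + 33 + 20 + 6 = 494.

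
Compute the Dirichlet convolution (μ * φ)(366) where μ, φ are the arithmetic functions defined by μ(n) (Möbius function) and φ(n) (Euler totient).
(μ * φ)(366) = 0

Divisors of 366: [1, 2, 3, 6, 61, 122, 183, 366]. For each d | 366:
  d = 1: μ(1) · φ(366/1) = 1 · 120 = 120
  d = 2: μ(2) · φ(366/2) = -1 · 120 = -120
  d = 3: μ(3) · φ(366/3) = -1 · 60 = -60
  d = 6: μ(6) · φ(366/6) = 1 · 60 = 60
  d = 61: μ(61) · φ(366/61) = -1 · 2 = -2
  d = 122: μ(122) · φ(366/122) = 1 · 2 = 2
  d = 183: μ(183) · φ(366/183) = 1 · 1 = 1
  d = 366: μ(366) · φ(366/366) = -1 · 1 = -1
Summing: (μ * φ)(366) = 120 + -120 + -60 + 60 + -2 + 2 + 1 + -1 = 0.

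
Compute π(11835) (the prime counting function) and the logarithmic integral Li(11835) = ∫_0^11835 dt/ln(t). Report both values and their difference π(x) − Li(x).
π(11835) = 1420;  Li(11835) ≈ 1443.52;  π(x) − Li(x) ≈ -23.52.

Direct count of primes ≤ 11835 gives π(11835) = 1420. Numerical evaluation of the logarithmic integral gives Li(11835) ≈ 1443.52. The difference π(x) − Li(x) ≈ -23.52 is typically negative for small/moderate x (Li(x) overestimates), though Littlewood's theorem shows this sign changes infinitely often.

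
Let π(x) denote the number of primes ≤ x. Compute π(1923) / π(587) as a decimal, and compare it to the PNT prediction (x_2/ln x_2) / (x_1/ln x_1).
π(1923)/π(587) = 293/107 ≈ 2.7383;  PNT prediction ≈ 2.7619.

π(587) = 107 and π(1923) = 293, so π(1923)/π(587) ≈ 2.7383. The PNT-predicted ratio is (1923/ln(1923)) / (587/ln(587)) ≈ 2.7619. The two agree to within a few percent, as expected.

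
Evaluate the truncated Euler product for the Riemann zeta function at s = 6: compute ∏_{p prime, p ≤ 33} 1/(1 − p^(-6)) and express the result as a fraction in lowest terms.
∏ = 21845630847366461901783214359247811231609675/21473219492121468455585352466296495056879616

The primes p ≤ 33 are [2, 3, 5, 7, 11, 13, 17, 19, 23, 29, 31]. For each prime, (1 − 1/p^6)^(-1) = p^6 / (p^6 − 1). The product is (1 − 1/2^6)^(-1), (1 − 1/3^6)^(-1), (1 − 1/5^6)^(-1), (1 − 1/7^6)^(-1), (1 − 1/11^6)^(-1), (1 − 1/13^6)^(-1), (1 − 1/17^6)^(-1), (1 − 1/19^6)^(-1), (1 − 1/23^6)^(-1), (1 − 1/29^6)^(-1), (1 − 1/31^6)^(-1) = ∏ p^6 / (p^6 − 1) = 21845630847366461901783214359247811231609675/21473219492121468455585352466296495056879616.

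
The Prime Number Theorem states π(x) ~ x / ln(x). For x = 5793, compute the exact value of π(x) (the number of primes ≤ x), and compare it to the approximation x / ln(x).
π(5793) = 760;  x/ln(x) ≈ 668.60;  relative error ≈ 12.03%.

Directly count primes up to 5793: π(5793) = 760. The PNT approximation gives 5793/ln(5793) ≈ 5793/8.66441 ≈ 668.60. Relative error (π(x) − x/ln(x)) / π(x) ≈ 12.03%; the approximation is known to undercount slightly (Li(x) is a better estimate).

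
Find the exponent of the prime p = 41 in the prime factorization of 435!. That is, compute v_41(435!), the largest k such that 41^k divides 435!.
v_41(435!) = 10

Legendre's formula: v_p(n!) = Σ_{k ≥ 1} ⌊n / p^k⌋. For p = 41, n = 435, the terms are:
  ⌊435/41^1⌋ = ⌊435/41⌋ = 10
(the next term ⌊435/41^2⌋ = 0, terminating the sum). Summing: v_41(435!) = 10 = 10.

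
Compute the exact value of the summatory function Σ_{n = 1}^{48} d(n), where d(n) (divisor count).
Σ_{n ≤ 48} d(n) = 198

Compute d(n) for each 1 ≤ n ≤ 48: d(1) = 1, d(2) = 2, d(3) = 2, d(4) = 3, d(5) = 2, d(6) = 4, d(7) = 2, d(8) = 4, d(9) = 3, d(10) = 4, d(11) = 2, d(12) = 6, d(13) = 2, d(14) = 4, d(15) = 4, d(16) = 5, d(17) = 2, d(18) = 6, d(19) = 2, d(20) = 6, d(21) = 4, d(22) = 4, d(23) = 2, d(24) = 8, d(25) = 3, d(26) = 4, d(27) = 4, d(28) = 6, d(29) = 2, d(30) = 8, d(31) = 2, d(32) = 6, d(33) = 4, d(34) = 4, d(35) = 4, d(36) = 9, d(37) = 2, d(38) = 4, d(39) = 4, d(40) = 8, d(41) = 2, d(42) = 8, d(43) = 2, d(44) = 6, d(45) = 6, d(46) = 4, d(47) = 2, d(48) = 10. Summing all 48 values: 198. (Dirichlet's divisor formula: Σ_{n ≤ x} d(n) = x ln(x) + (2γ − 1) x + O(√x). For x = 48, the asymptotic estimate is ≈ 193.23.)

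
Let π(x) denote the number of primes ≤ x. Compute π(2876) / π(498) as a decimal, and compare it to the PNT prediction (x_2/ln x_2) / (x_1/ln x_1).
π(2876)/π(498) = 416/94 ≈ 4.4255;  PNT prediction ≈ 4.5035.

π(498) = 94 and π(2876) = 416, so π(2876)/π(498) ≈ 4.4255. The PNT-predicted ratio is (2876/ln(2876)) / (498/ln(498)) ≈ 4.5035. The two agree to within a few percent, as expected.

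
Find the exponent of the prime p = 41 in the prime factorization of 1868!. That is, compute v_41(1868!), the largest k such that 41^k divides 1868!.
v_41(1868!) = 46

Legendre's formula: v_p(n!) = Σ_{k ≥ 1} ⌊n / p^k⌋. For p = 41, n = 1868, the terms are:
  ⌊1868/41^1⌋ = ⌊1868/41⌋ = 45
  ⌊1868/41^2⌋ = ⌊1868/1681⌋ = 1
(the next term ⌊1868/41^3⌋ = 0, terminating the sum). Summing: v_41(1868!) = 45 + 1 = 46.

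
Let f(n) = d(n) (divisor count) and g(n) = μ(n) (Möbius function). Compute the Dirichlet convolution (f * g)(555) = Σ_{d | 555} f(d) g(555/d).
(d * μ)(555) = 1

Divisors of 555: [1, 3, 5, 15, 37, 111, 185, 555]. For each d | 555:
  d = 1: d(1) · μ(555/1) = 1 · -1 = -1
  d = 3: d(3) · μ(555/3) = 2 · 1 = 2
  d = 5: d(5) · μ(555/5) = 2 · 1 = 2
  d = 15: d(15) · μ(555/15) = 4 · -1 = -4
  d = 37: d(37) · μ(555/37) = 2 · 1 = 2
  d = 111: d(111) · μ(555/111) = 4 · -1 = -4
  d = 185: d(185) · μ(555/185) = 4 · -1 = -4
  d = 555: d(555) · μ(555/555) = 8 · 1 = 8
Summing: (d * μ)(555) = -1 + 2 + 2 + -4 + 2 + -4 + -4 + 8 = 1.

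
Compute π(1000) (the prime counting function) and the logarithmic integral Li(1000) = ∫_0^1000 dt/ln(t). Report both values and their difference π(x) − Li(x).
π(1000) = 168;  Li(1000) ≈ 177.61;  π(x) − Li(x) ≈ -9.61.

Direct count of primes ≤ 1000 gives π(1000) = 168. Numerical evaluation of the logarithmic integral gives Li(1000) ≈ 177.61. The difference π(x) − Li(x) ≈ -9.61 is typically negative for small/moderate x (Li(x) overestimates), though Littlewood's theorem shows this sign changes infinitely often.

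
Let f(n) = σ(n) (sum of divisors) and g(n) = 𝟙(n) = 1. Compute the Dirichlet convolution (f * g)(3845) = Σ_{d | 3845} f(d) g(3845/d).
(σ * 𝟙)(3845) = 5397

Divisors of 3845: [1, 5, 769, 3845]. For each d | 3845:
  d = 1: σ(1) · 𝟙(3845/1) = 1 · 1 = 1
  d = 5: σ(5) · 𝟙(3845/5) = 6 · 1 = 6
  d = 769: σ(769) · 𝟙(3845/769) = 770 · 1 = 770
  d = 3845: σ(3845) · 𝟙(3845/3845) = 4620 · 1 = 4620
Summing: (σ * 𝟙)(3845) = 1 + 6 + 770 + 4620 = 5397.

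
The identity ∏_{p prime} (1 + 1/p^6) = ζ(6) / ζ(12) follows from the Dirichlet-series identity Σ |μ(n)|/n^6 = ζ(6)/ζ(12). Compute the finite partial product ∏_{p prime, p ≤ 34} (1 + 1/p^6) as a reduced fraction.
∏ = 27817995139941732182652708678753385001734002671757520/27350499395438163022926501194256392285250955967934357

The primes p ≤ 34 are [2, 3, 5, 7, 11, 13, 17, 19, 23, 29, 31]. For each, (1 + 1/p^6) = (p^6 + 1)/p^6. Multiplying these fractions over p ∈ [2, 3, 5, 7, 11, 13, 17, 19, 23, 29, 31] gives 27817995139941732182652708678753385001734002671757520/27350499395438163022926501194256392285250955967934357. (In the limit P → ∞ this tends to ζ(6)/ζ(12).)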